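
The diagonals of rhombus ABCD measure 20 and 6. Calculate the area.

Area = (20 * 6) / 2 = 120 / 2 = 60

60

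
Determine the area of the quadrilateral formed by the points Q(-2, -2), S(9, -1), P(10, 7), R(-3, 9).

The Shoelace formula works by pairing each vertex with the next (cycling back to the first).
For each pair, compute x_i*y_(i+1) - x_(i+1)*y_i:
  (-2*-1 - 9*-2) = 20
  (9*7 - 10*-1) = 73
  (10*9 - -3*7) = 111
  (-3*-2 - -2*9) = 24
Taking half the absolute value of the total: Area = (1/2)(228) = 114.

114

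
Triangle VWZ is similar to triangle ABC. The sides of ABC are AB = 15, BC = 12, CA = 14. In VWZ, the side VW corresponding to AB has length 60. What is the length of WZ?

Similar triangles have proportional sides. Setting up the proportion:
VW / AB = WZ / BC
60 / 15 = WZ / 12
WZ = 12 * 60 / 15 = 48.

48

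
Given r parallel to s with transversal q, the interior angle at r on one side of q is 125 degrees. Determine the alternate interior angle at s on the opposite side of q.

Alternate interior angles formed by parallel lines and a transversal are equal.
The given angle is 125 degrees.
The alternate interior angle = 125 degrees.

125 degrees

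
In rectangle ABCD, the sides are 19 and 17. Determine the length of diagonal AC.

A rectangle's diagonal splits it into two right triangles, with the diagonal as the hypotenuse.
By the Pythagorean theorem, d^2 = 19^2 + 17^2 = 650.
Therefore d = sqrt(650) = 5*sqrt(26).

5*sqrt(26)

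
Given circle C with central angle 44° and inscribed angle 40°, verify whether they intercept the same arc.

By the inscribed angle theorem, the inscribed angle for a central angle of 44° should be 44° / 2 = 22°.
The given inscribed angle is 40°, which does not equal 22°.
Therefore, no, they do not correspond to the same arc.

No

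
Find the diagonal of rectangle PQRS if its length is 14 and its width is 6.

Using the Pythagorean theorem:
d² = 14² + 6² = 196 + 36 = 232
d = sqrt(232) = 2*sqrt(58)

2*sqrt(58)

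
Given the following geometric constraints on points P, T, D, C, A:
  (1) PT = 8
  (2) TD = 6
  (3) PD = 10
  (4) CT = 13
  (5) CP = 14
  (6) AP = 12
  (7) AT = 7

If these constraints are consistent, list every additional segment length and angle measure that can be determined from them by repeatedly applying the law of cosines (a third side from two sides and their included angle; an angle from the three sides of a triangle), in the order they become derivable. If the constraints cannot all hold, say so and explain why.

The constraints are consistent. Derivable facts, in order:
After 1 step:
- ∠APT = 34.09°
- ∠ATP = 106.07°
- ∠CPT = 66.03°
- ∠CTP = 79.75°
- ∠DPT = 36.87°
- ∠DTP = 90°
- ∠PAT = 39.84°
- ∠PCT = 34.22°
- ∠PDT = 53.13°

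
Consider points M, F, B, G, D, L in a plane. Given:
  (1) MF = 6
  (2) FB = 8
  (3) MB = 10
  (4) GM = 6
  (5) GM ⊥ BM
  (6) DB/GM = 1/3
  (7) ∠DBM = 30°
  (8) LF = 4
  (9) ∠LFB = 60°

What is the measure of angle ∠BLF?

Step 1: By the law of cosines on triangle LFB: LB² = 4² + 8² − 2·4·8·cos(60°) = 48, so LB = 4·√3.
Step 2: By the inverse law of cosines on triangle BLF: cos(∠BLF) = ((4·√3)² + 4² − 8²) / (2·4·√3·4) = 0/55.43 = 0, so ∠BLF = 90°.

Therefore, the measure of angle ∠BLF = 90°.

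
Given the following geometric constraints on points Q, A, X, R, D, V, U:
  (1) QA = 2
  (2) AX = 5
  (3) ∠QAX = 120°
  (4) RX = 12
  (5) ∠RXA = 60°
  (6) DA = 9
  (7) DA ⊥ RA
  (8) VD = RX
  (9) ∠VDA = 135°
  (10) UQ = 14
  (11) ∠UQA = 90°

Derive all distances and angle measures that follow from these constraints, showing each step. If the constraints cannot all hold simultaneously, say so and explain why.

The constraints are consistent.

From the given relations:
  VD = RX = 12

Step 1: From QA = 2, AX = 5, and ∠QAX = 120°, by the law of cosines:
  QX² = QA² + AX² - 2·QA·AX·cos(120°) = 4 + 25 + 10 = 39
  QX = √39

Step 2: From AX = 5, XR = 12, and ∠AXR = 60°, by the law of cosines:
  AR² = AX² + XR² - 2·AX·XR·cos(60°) = 25 + 144 - 60 = 109
  AR = √109

Step 3: From AD = 9, DV = 12, and ∠ADV = 135°, by the law of cosines:
  AV² = AD² + DV² - 2·AD·DV·cos(135°) = 81 + 144 + 152.7 = 377.7
  AV ≈ 19.44

Step 4: From AQ = 2, QU = 14, and ∠AQU = 90°, by the law of cosines:
  AU² = AQ² + QU² - 2·AQ·QU·cos(90°) = 4 + 196 - 0 = 200
  AU = 10·√2

Step 5: From RA = √109, AD = 9, and ∠RAD = 90°, by the law of cosines:
  RD² = RA² + AD² - 2·RA·AD·cos(90°) = 109 + 81 - 0 = 190
  RD = √190

Step 6: From QA = 2, QX = √39, AX = 5, by the inverse law of cosines:
  cos(∠AQX) = (QA² + QX² - AX²) / (2·QA·QX)
  ∠AQX = 43.9°

Step 7: From AD = 9, AV = 19.44, DV = 12, by the inverse law of cosines:
  cos(∠DAV) = (AD² + AV² - DV²) / (2·AD·AV)
  ∠DAV = 25.89°

Step 8: From AQ = 2, AU = 10·√2, QU = 14, by the inverse law of cosines:
  cos(∠QAU) = (AQ² + AU² - QU²) / (2·AQ·AU)
  ∠QAU = 81.87°

Step 9: From AR = √109, AX = 5, RX = 12, by the inverse law of cosines:
  cos(∠RAX) = (AR² + AX² - RX²) / (2·AR·AX)
  ∠RAX = 95.5°

Step 10: From XA = 5, XQ = √39, AQ = 2, by the inverse law of cosines:
  cos(∠AXQ) = (XA² + XQ² - AQ²) / (2·XA·XQ)
  ∠AXQ = 16.1°

Step 11: From RA = √109, RX = 12, AX = 5, by the inverse law of cosines:
  cos(∠ARX) = (RA² + RX² - AX²) / (2·RA·RX)
  ∠ARX = 24.5°

Step 12: From VA = 19.44, VD = 12, AD = 9, by the inverse law of cosines:
  cos(∠AVD) = (VA² + VD² - AD²) / (2·VA·VD)
  ∠AVD = 19.11°

Step 13: From UA = 10·√2, UQ = 14, AQ = 2, by the inverse law of cosines:
  cos(∠AUQ) = (UA² + UQ² - AQ²) / (2·UA·UQ)
  ∠AUQ = 8.13°

Step 14: From RA = √109, RD = √190, AD = 9, by the inverse law of cosines:
  cos(∠ARD) = (RA² + RD² - AD²) / (2·RA·RD)
  ∠ARD = 40.76°

Step 15: From DA = 9, DR = √190, AR = √109, by the inverse law of cosines:
  cos(∠ADR) = (DA² + DR² - AR²) / (2·DA·DR)
  ∠ADR = 49.24°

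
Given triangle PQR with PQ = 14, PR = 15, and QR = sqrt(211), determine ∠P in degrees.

When all three sides of a triangle are known, the law of cosines can be rearranged to find any angle.
cos(C) = (a² + b² - c²) / (2ab) gives cos(P) = 1/2.
Taking the inverse cosine: P = 60°.

60°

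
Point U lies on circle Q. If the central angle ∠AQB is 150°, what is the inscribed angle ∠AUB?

Inscribed angle = 150° / 2 = 75° (inscribed angle theorem).

75°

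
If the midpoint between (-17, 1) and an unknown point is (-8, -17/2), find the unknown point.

Using the midpoint formula: M = ((x1 + x2)/2, (y1 + y2)/2)
We know M = (-8, -17/2) and P = (-17, 1)
For x: -8 = (-17 + x2)/2, so x2 = 2*-8 - -17 = 1
For y: -17/2 = (1 + y2)/2, so y2 = 2*-17/2 - 1 = -18
Q = (1, -18)

(1, -18)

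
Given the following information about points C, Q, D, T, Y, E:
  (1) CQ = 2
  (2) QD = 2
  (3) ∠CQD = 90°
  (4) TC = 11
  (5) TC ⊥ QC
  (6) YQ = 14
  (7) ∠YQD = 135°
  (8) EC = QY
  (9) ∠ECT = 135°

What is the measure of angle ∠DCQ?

Step 1: By the law of cosines on triangle CQD: CD² = 2² + 2² − 2·2·2·cos(90°) = 8, so CD = 2·√2.
Step 2: By the inverse law of cosines on triangle DCQ: cos(∠DCQ) = ((2·√2)² + 2² − 2²) / (2·2·√2·2) = 8/11.31 = 0.7071, so ∠DCQ = 45°.

Therefore, the measure of angle ∠DCQ = 45°.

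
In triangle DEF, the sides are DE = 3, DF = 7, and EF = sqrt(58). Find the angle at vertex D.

cos(D) = (3² + 7² - (sqrt(58))²) / (2 × 3 × 7) = 0, so D = arccos(0) = 90°.

90°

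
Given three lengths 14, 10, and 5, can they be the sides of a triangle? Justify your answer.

For three segments to close into a triangle, no single side can be as long as the other two combined.
The longest side is 14, and 5 + 10 = 15 > 14.
A triangle can be formed.

Yes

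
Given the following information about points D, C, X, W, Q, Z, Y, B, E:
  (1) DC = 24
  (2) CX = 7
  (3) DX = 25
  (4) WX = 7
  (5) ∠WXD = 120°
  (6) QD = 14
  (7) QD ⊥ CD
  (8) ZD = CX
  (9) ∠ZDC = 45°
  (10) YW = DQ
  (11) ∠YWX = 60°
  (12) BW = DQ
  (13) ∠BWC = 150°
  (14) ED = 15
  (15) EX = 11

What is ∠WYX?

From the given relations: YW = DQ = 14.
Step 1: By the law of cosines on triangle YWX: YX² = 14² + 7² − 2·14·7·cos(60°) = 147, so YX = 7·√3.
Step 2: By the inverse law of cosines on triangle WYX: cos(∠WYX) = (14² + (7·√3)² − 7²) / (2·14·7·√3) = 294/339.48 = 0.866, so ∠WYX = 30°.

Therefore, the measure of angle ∠WYX = 30°.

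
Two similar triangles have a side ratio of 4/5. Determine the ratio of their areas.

Area ratio = (side ratio)^2 = (4/5)^2 = 16:25.

16:25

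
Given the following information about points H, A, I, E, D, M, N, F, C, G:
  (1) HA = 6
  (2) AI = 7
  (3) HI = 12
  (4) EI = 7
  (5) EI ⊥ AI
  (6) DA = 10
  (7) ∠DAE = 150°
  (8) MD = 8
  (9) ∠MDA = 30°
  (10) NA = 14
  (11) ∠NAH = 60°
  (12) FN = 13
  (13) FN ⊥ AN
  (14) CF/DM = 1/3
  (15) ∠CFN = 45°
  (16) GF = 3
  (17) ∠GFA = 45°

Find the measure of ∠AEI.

Step 1: By the law of cosines on triangle EIA: EA² = 7² + 7² − 2·7·7·cos(90°) = 98, so EA = 7·√2.
Step 2: By the inverse law of cosines on triangle AEI: cos(∠AEI) = ((7·√2)² + 7² − 7²) / (2·7·√2·7) = 98/138.59 = 0.7071, so ∠AEI = 45°.

Therefore, the measure of angle ∠AEI = 45°.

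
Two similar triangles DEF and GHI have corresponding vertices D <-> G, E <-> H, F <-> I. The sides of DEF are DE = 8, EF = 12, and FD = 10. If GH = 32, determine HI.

k = 32/8 = 4. HI = 4 * 12 = 48.

48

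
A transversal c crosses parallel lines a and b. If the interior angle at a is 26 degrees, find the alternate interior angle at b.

Alternate interior angles lie on opposite sides of the transversal, between the parallel lines.
By the alternate interior angle theorem, they are equal: 26 degrees.

26 degrees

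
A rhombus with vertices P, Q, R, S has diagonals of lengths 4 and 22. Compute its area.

Area of a rhombus = (d1 * d2) / 2
Area = (4 * 22) / 2
Area = 88 / 2
Area = 44

44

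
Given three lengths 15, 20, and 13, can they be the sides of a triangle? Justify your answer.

Sort the sides: 13, 15, 20.
It suffices to check that the sum of the two smallest exceeds the largest:
13 + 15 = 28 > 20. ✓
Yes, a valid triangle can be formed.

Yes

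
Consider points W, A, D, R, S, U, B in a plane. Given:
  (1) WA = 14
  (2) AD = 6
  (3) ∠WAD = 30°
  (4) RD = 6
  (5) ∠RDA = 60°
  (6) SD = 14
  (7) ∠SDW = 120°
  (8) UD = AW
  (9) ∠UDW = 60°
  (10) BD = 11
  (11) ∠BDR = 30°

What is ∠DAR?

Step 1: By the law of cosines on triangle ADR: AR² = 6² + 6² − 2·6·6·cos(60°) = 36, so AR = 6.
Step 2: By the inverse law of cosines on triangle DAR: cos(∠DAR) = (6² + 6² − 6²) / (2·6·6) = 36/72 = 0.5, so ∠DAR = 60°.

Therefore, the measure of angle ∠DAR = 60°.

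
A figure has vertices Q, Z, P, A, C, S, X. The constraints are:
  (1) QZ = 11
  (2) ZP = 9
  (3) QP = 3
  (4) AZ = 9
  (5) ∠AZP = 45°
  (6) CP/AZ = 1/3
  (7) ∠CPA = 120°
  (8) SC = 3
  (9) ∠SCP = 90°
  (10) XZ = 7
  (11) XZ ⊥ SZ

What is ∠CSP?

From the given relations: CP = 1/3·AZ = 1/3·9 = 3.
Step 1: By the law of cosines on triangle SCP: SP² = 3² + 3² − 2·3·3·cos(90°) = 18, so SP = 3·√2.
Step 2: By the inverse law of cosines on triangle CSP: cos(∠CSP) = (3² + (3·√2)² − 3²) / (2·3·3·√2) = 18/25.46 = 0.7071, so ∠CSP = 45°.

Therefore, the measure of angle ∠CSP = 45°.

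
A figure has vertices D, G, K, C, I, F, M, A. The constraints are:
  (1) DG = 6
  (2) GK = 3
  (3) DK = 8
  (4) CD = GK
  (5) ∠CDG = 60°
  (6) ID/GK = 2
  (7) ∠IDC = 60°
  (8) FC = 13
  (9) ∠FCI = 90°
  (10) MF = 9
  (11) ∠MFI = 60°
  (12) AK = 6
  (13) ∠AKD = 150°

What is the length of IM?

From the given relations: CD = GK = 3; ID = 2·GK = 2·3 = 6.
Step 1: By the law of cosines on triangle CDI: CI² = 3² + 6² − 2·3·6·cos(60°) = 27, so CI = 3·√3.
Step 2: By the law of cosines on triangle FCI: FI² = 13² + (3·√3)² − 2·13·3·√3·cos(90°) = 196, so FI = 14.
Step 3: By the law of cosines on triangle IFM: IM² = 14² + 9² − 2·14·9·cos(60°) = 151, so IM = √151.

Therefore, the length of IM = √151.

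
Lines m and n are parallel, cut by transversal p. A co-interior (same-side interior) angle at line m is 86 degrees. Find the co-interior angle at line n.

Co-interior angles (same-side interior) formed by parallel lines and a transversal are supplementary (sum to 180 degrees).
The given angle is 86 degrees.
The co-interior angle = 180 - 86 = 94 degrees.

94 degrees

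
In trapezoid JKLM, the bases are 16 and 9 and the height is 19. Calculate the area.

A trapezoid's area equals the midsegment times the height.
The midsegment is (16 + 9) / 2 = 25/2.
Area = 25/2 * 19 = 475/2.

475/2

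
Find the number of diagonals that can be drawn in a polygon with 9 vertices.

Each of the 9 vertices connects to 6 non-adjacent vertices via diagonals.
Total connections = 9 × 6 = 54, but each diagonal is counted twice.
Number of diagonals = 54 / 2 = 27.

27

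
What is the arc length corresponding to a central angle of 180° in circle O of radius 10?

Arc length = 2π(10)(1/2) = 10*pi

10*pi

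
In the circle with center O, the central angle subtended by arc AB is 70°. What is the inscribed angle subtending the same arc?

Inscribed angle = 70° / 2 = 35° (inscribed angle theorem).

35°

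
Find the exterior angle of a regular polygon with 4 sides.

Each exterior angle of a regular n-gon is 360 / n.
For n = 4: 360 / 4 = 90 degrees.

90 degrees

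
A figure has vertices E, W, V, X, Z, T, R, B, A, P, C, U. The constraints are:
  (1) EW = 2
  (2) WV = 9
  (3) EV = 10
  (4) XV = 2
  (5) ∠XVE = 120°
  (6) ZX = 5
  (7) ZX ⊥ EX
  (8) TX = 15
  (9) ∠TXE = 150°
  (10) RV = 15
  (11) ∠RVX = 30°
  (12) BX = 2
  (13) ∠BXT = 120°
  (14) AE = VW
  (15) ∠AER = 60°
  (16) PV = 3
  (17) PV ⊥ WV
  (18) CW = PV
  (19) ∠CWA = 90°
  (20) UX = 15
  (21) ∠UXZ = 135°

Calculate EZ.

Step 1: By the law of cosines on triangle EVX: EX² = 10² + 2² − 2·10·2·cos(120°) = 124, so EX = 2·√31.
Step 2: By the law of cosines on triangle EXZ: EZ² = (2·√31)² + 5² − 2·2·√31·5·cos(90°) = 149, so EZ = √149.

Therefore, the length of EZ = √149.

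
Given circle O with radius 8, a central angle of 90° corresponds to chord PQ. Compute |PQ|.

Chord = 2(8) sin(45°) = 8*sqrt(2)

8*sqrt(2)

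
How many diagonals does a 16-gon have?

Each of the 16 vertices connects to 13 non-adjacent vertices via diagonals.
Total connections = 16 × 13 = 208, but each diagonal is counted twice.
Number of diagonals = 208 / 2 = 104.

104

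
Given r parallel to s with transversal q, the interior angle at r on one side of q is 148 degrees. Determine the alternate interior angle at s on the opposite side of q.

Alternate interior angles formed by parallel lines and a transversal are equal.
The given angle is 148 degrees.
The alternate interior angle = 148 degrees.

148 degrees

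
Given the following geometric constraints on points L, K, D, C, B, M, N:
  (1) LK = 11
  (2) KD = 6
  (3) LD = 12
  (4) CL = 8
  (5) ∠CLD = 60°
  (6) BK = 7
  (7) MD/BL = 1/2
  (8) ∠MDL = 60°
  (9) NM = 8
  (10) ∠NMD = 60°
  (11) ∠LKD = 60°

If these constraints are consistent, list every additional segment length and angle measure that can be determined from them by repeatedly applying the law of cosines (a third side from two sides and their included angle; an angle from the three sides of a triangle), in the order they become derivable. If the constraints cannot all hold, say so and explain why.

These constraints are not satisfiable: (1), (2) and (3) fix all three sides of triangle LKD, so by the law of cosines cos(∠LKD) = (11² + 6² − 12²) / (2·11·6) = 0.0985, i.e. ∠LKD ≈ 84.35°, which contradicts (11) ∠LKD = 60°. No planar figure meets all of them, so nothing further can be derived.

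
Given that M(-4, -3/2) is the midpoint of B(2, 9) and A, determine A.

Using the midpoint formula: M = ((x1 + x2)/2, (y1 + y2)/2)
We know M = (-4, -3/2) and B = (2, 9)
For x: -4 = (2 + x2)/2, so x2 = 2*-4 - 2 = -10
For y: -3/2 = (9 + y2)/2, so y2 = 2*-3/2 - 9 = -12
A = (-10, -12)

(-10, -12)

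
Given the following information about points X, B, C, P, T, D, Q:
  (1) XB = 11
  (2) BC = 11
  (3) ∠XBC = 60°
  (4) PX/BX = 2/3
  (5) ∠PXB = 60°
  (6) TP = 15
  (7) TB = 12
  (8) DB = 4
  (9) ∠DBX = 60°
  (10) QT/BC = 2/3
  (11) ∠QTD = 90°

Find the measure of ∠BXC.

Step 1: By the law of cosines on triangle XBC: XC² = 11² + 11² − 2·11·11·cos(60°) = 121, so XC = 11.
Step 2: By the inverse law of cosines on triangle BXC: cos(∠BXC) = (11² + 11² − 11²) / (2·11·11) = 121/242 = 0.5, so ∠BXC = 60°.

Therefore, the measure of angle ∠BXC = 60°.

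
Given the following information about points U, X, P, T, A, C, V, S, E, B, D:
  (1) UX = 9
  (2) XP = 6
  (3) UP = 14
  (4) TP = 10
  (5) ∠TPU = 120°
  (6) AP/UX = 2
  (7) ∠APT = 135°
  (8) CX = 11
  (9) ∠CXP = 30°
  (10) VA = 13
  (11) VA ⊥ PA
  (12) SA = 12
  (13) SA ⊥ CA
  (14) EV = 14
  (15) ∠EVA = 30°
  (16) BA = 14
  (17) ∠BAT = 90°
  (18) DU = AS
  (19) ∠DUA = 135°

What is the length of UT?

Step 1: By the law of cosines on triangle UPT: UT² = 14² + 10² − 2·14·10·cos(120°) = 436, so UT = 2·√109.

Therefore, the length of UT = 2·√109.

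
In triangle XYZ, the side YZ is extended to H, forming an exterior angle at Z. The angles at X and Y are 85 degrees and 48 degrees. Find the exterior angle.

Exterior angle = 85 + 48 = 133 degrees (exterior angle theorem).

133 degrees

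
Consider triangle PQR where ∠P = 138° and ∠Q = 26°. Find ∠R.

By the triangle angle sum property, the three interior angles of any triangle add up to 180°.
We know angle P = 138° and angle Q = 26°, so their sum is 164°.
Therefore angle R = 180° - 164° = 16°.

16 degrees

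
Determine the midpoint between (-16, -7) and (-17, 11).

M = ((x₁ + x₂)/2, (y₁ + y₂)/2)
= ((-16 + -17)/2, (-7 + 11)/2)
= (-33/2, 4/2) = (-33/2, 2)

(-33/2, 2)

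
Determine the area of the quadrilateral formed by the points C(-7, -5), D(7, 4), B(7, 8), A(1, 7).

Using the Shoelace formula for a quadrilateral (vertices in order):
Area = (1/2)|sum of (x_i * y_(i+1) - x_(i+1) * y_i)|
Terms: (-7*4 - 7*-5) = 7, (7*8 - 7*4) = 28, (7*7 - 1*8) = 41, (1*-5 - -7*7) = 44
Sum = 120
Area = (1/2)(120) = 60

60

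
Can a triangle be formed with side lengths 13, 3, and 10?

The longest side is 13. The other two sides sum to 3 + 10 = 13.
Since 13 ≤ 13, the two shorter sides cannot reach around to close the triangle.

No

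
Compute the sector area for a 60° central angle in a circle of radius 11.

Sector area = πr² × θ/360
= π × 11² × 1/6
= π × 121 × 1/6
= 121*pi/6

121*pi/6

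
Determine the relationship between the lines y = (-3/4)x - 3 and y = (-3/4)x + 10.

Slope of line 1: m1 = -3/4
Slope of line 2: m2 = -3/4
Since m1 = m2 = -3/4, the lines are parallel.

Parallel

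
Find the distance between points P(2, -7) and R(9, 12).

d = sqrt((9 - 2)^2 + (12 - -7)^2)
d = sqrt(7^2 + 19^2)
d = sqrt(49 + 361)
d = sqrt(410)

sqrt(410)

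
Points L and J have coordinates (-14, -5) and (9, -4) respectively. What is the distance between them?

d = sqrt((23)^2 + (1)^2) = sqrt(530)

sqrt(530)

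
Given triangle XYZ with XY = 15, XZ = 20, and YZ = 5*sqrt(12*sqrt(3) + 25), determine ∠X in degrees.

cos(X) = (15² + 20² - (5*sqrt(12*sqrt(3) + 25))²) / (2 × 15 × 20) = -sqrt(3)/2, so X = arccos(-sqrt(3)/2) = 150°.

150°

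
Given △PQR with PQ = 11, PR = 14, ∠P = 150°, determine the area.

Area = (1/2)(11)(14) sin(150°) = (1/2)(11)(14)(1/2) = 77/2

77/2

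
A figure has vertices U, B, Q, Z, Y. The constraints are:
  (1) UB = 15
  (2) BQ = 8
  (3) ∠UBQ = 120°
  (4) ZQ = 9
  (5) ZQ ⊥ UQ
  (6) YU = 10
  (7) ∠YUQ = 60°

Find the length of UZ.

Step 1: By the law of cosines on triangle UBQ: UQ² = 15² + 8² − 2·15·8·cos(120°) = 409, so UQ ≈ 20.22.
Step 2: By the law of cosines on triangle UQZ: UZ² = 20.22² + 9² − 2·20.22·9·cos(90°) = 490, so UZ = 7·√10.

Therefore, the length of UZ = 7·√10.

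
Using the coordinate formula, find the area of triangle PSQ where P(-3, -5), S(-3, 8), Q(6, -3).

The Shoelace formula computes the area from vertex coordinates by summing cross products.
For vertices (-3,-5), (-3,8), (6,-3):
Signed sum = -3*8 - -3*-5 + -3*-3 - 6*8 + 6*-5 - -3*-3
= -39 + -39 + -39 = -117
Area = (1/2)|-117| = 117/2.

117/2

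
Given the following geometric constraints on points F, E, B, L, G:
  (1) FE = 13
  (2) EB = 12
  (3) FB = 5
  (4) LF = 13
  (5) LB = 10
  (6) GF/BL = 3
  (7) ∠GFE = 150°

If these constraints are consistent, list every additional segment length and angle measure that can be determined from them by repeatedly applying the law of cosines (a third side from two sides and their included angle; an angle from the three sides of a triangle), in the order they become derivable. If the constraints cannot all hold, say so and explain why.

The constraints are consistent. Derivable facts, in order:
After 1 step:
- EG ≈ 41.77
- ∠BEF = 22.62°
- ∠BFE = 67.38°
- ∠BFL = 43.69°
- ∠BLF = 20.21°
- ∠EBF = 90°
- ∠FBL = 116.1°
After 2 steps:
- ∠EGF = 8.95°
- ∠FEG = 21.05°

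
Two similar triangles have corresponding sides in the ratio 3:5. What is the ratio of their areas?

Area ratio = (side ratio)^2 = (3/5)^2 = 9:25.

9:25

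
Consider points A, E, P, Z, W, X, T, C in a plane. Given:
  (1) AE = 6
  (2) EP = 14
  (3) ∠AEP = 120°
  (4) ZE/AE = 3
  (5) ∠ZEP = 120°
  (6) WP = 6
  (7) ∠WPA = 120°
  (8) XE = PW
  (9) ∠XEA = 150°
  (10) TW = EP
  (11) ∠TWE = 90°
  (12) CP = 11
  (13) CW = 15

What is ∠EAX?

From the given relations: XE = PW = 6.
Step 1: By the law of cosines on triangle AEX: AX² = 6² + 6² − 2·6·6·cos(150°) = 134.35, so AX ≈ 11.59.
Step 2: By the inverse law of cosines on triangle EAX: cos(∠EAX) = (6² + 11.59² − 6²) / (2·6·11.59) = 134.35/139.09 = 0.9659, so ∠EAX = 15°.

Therefore, the measure of angle ∠EAX = 15°.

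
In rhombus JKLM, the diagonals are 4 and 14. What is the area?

The diagonals of a rhombus divide it into four right triangles.
Each triangle has legs 4/ 2 = 2 and 14/2 = 7, so each has area (1/2)*2*7 = 7.
Four such triangles give total area = (d1 * d2) / 2 = 28.

28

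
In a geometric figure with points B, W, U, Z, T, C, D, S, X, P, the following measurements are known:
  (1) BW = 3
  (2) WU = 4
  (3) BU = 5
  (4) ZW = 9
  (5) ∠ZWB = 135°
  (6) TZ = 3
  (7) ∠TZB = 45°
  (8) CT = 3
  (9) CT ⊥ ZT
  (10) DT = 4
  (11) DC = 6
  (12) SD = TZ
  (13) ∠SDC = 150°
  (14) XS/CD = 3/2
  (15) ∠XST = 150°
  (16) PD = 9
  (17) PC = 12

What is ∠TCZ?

Step 1: By the law of cosines on triangle CTZ: CZ² = 3² + 3² − 2·3·3·cos(90°) = 18, so CZ = 3·√2.
Step 2: By the inverse law of cosines on triangle TCZ: cos(∠TCZ) = (3² + (3·√2)² − 3²) / (2·3·3·√2) = 18/25.46 = 0.7071, so ∠TCZ = 45°.

Therefore, the measure of angle ∠TCZ = 45°.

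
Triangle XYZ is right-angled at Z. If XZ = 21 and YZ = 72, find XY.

XY = sqrt(21^2 + 72^2) = sqrt(5625) = 75

75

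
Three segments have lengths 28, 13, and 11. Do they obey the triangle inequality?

The longest side is 28. The other two sides sum to 11 + 13 = 24.
Since 24 ≤ 28, the two shorter sides cannot reach around to close the triangle.

No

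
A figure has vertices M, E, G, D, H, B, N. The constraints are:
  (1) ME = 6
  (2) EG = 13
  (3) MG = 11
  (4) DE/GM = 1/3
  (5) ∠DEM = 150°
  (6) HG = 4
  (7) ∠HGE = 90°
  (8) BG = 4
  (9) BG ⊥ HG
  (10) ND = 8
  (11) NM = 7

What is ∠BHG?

Step 1: By the law of cosines on triangle HGB: HB² = 4² + 4² − 2·4·4·cos(90°) = 32, so HB = 4·√2.
Step 2: By the inverse law of cosines on triangle BHG: cos(∠BHG) = ((4·√2)² + 4² − 4²) / (2·4·√2·4) = 32/45.25 = 0.7071, so ∠BHG = 45°.

Therefore, the measure of angle ∠BHG = 45°.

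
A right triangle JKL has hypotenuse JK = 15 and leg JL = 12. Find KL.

Rearranging the Pythagorean theorem to solve for the unknown leg:
leg^2 = hypotenuse^2 - known_leg^2 = 225 - 144 = 81
leg = sqrt(81) = 9.

9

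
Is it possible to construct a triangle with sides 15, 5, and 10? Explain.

No.
The triangle inequality is violated: 5 + 10 = 15 ≤ 15.
These lengths cannot form a triangle.

No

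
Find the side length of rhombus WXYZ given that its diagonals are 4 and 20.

In a rhombus, the diagonals bisect each other perpendicularly, creating four congruent right triangles.
Each triangle has legs 2 (half of 4) and 10 (half of 20).
The hypotenuse of each right triangle is a side of the rhombus:
side = sqrt(2^2 + 10^2) = sqrt(104) = 2*sqrt(26)

2*sqrt(26)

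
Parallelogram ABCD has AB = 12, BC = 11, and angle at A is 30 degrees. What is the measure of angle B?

Consecutive angles are supplementary: angle B = 180 - 30 = 150 degrees.

150 degrees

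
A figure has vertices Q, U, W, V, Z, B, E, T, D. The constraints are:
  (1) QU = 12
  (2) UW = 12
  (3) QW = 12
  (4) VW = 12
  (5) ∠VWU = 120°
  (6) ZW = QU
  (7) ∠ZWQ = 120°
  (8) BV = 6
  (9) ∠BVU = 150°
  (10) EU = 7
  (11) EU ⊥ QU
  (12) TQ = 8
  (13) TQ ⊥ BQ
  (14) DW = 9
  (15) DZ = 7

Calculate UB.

Step 1: By the law of cosines on triangle UWV: UV² = 12² + 12² − 2·12·12·cos(120°) = 432, so UV = 12·√3.
Step 2: By the law of cosines on triangle UVB: UB² = (12·√3)² + 6² − 2·12·√3·6·cos(150°) = 684, so UB = 6·√19.

Therefore, the length of UB = 6·√19.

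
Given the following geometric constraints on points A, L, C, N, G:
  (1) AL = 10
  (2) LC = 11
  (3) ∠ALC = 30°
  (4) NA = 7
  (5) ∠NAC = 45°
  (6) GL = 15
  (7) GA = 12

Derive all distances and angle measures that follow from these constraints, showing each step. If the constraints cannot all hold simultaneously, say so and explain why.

The constraints are consistent.

Step 1: From AL = 10, LC = 11, and ∠ALC = 30°, by the law of cosines:
  AC² = AL² + LC² - 2·AL·LC·cos(30°) = 100 + 121 - 190.5 = 30.47
  AC ≈ 5.52

Step 2: From AG = 12, AL = 10, GL = 15, by the inverse law of cosines:
  cos(∠GAL) = (AG² + AL² - GL²) / (2·AG·AL)
  ∠GAL = 85.46°

Step 3: From LA = 10, LG = 15, AG = 12, by the inverse law of cosines:
  cos(∠ALG) = (LA² + LG² - AG²) / (2·LA·LG)
  ∠ALG = 52.89°

Step 4: From GA = 12, GL = 15, AL = 10, by the inverse law of cosines:
  cos(∠AGL) = (GA² + GL² - AL²) / (2·GA·GL)
  ∠AGL = 41.65°

Step 5: From CA = 5.52, AN = 7, and ∠CAN = 45°, by the law of cosines:
  CN² = CA² + AN² - 2·CA·AN·cos(45°) = 30.47 + 49 - 54.65 = 24.83
  CN ≈ 4.98

Step 6: From AC = 5.52, AL = 10, CL = 11, by the inverse law of cosines:
  cos(∠CAL) = (AC² + AL² - CL²) / (2·AC·AL)
  ∠CAL = 85.08°

Step 7: From CA = 5.52, CL = 11, AL = 10, by the inverse law of cosines:
  cos(∠ACL) = (CA² + CL² - AL²) / (2·CA·CL)
  ∠ACL = 64.92°

Step 8: From CA = 5.52, CN = 4.98, AN = 7, by the inverse law of cosines:
  cos(∠ACN) = (CA² + CN² - AN²) / (2·CA·CN)
  ∠ACN = 83.42°

Step 9: From NA = 7, NC = 4.98, AC = 5.52, by the inverse law of cosines:
  cos(∠ANC) = (NA² + NC² - AC²) / (2·NA·NC)
  ∠ANC = 51.58°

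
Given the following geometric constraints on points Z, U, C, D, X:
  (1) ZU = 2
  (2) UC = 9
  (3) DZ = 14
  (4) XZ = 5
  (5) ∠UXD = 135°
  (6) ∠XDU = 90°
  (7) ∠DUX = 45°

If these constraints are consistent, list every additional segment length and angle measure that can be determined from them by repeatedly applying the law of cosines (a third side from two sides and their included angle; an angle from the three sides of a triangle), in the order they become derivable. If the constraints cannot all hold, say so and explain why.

These constraints are not satisfiable: (5), (6) and (7) are the three interior angles of triangle UXD, which must sum to 180°, but 135° + 90° + 45° = 270°. No planar figure meets all of them, so nothing further can be derived.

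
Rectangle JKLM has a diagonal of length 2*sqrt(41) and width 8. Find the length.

b = sqrt(d^2 - a^2) = sqrt(164 - 64) = sqrt(100) = 10

10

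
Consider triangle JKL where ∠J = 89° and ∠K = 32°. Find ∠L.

Let angle L = x. Then 89 + 32 + x = 180.
x = 180 - 121 = 59 degrees.

59 degrees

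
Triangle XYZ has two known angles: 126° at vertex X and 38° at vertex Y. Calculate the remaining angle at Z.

angle Z = 180 - 126 - 38 = 16 degrees.

16 degrees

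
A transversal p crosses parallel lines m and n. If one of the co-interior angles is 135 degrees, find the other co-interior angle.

Co-interior angles sum to 180: 180 - 135 = 45 degrees.

45 degrees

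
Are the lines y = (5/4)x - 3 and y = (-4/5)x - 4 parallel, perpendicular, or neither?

Slope of line 1: m1 = 5/4
Slope of line 2: m2 = -4/5
Two lines are perpendicular when the product of their slopes is -1 (negative reciprocals).
m1 * m2 = (5/4) * (-4/5) = -1, confirming perpendicularity.

Perpendicular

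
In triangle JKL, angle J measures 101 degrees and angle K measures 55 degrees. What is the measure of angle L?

angle L = 180 - 101 - 55 = 24 degrees.

24 degrees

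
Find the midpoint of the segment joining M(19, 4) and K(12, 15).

M = ((x₁ + x₂)/2, (y₁ + y₂)/2)
= ((19 + 12)/2, (4 + 15)/2)
= (31/2, 19/2) = (31/2, 19/2)

(31/2, 19/2)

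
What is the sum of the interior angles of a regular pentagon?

The sum of interior angles of an n-sided polygon is (n - 2) * 180.
For n = 5: (5 - 2) * 180 = 3 * 180 = 540 degrees.

540 degrees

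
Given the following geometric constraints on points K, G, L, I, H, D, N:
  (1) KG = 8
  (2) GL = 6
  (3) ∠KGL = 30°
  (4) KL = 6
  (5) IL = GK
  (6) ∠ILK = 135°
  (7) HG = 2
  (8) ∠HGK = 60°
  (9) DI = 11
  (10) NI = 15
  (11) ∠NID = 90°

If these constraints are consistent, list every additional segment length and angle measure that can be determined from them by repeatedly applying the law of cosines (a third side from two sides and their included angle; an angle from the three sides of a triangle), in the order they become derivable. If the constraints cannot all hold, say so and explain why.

These constraints are not satisfiable: (1), (2) and (3) already determine KL: by the law of cosines KL² = 8² + 6² − 2·8·6·cos(30°) = 16.86, so KL ≈ 4.11, which contradicts (4) KL = 6. No planar figure meets all of them, so nothing further can be derived.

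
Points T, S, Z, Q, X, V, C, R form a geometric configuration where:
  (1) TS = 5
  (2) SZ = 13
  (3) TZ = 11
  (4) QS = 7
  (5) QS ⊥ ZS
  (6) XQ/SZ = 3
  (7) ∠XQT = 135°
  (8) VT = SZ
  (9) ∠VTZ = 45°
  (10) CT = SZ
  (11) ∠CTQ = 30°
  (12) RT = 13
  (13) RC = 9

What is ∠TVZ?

From the given relations: VT = SZ = 13.
Step 1: By the law of cosines on triangle VTZ: VZ² = 13² + 11² − 2·13·11·cos(45°) = 87.77, so VZ ≈ 9.37.
Step 2: By the inverse law of cosines on triangle TVZ: cos(∠TVZ) = (13² + 9.37² − 11²) / (2·13·9.37) = 135.77/243.58 = 0.5574, so ∠TVZ = 56.12°.

Therefore, the measure of angle ∠TVZ = 56.12°.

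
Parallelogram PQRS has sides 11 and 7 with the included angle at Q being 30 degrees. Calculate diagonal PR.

Using the law of cosines:
d^2 = 11^2 + 7^2 - 2(11)(7)cos(30 degrees)
d^2 = 121 + 49 - 154*sqrt(3)/2
d^2 = 170 - 77*sqrt(3)
d = sqrt(170 - 77*sqrt(3))

sqrt(170 - 77*sqrt(3))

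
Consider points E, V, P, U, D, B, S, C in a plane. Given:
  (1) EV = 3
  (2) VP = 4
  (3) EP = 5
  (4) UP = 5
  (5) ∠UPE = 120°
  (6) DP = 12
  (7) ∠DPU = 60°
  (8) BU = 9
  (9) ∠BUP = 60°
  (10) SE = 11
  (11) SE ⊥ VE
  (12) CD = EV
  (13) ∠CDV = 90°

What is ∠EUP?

Step 1: By the law of cosines on triangle UPE: UE² = 5² + 5² − 2·5·5·cos(120°) = 75, so UE = 5·√3.
Step 2: By the inverse law of cosines on triangle EUP: cos(∠EUP) = ((5·√3)² + 5² − 5²) / (2·5·√3·5) = 75/86.6 = 0.866, so ∠EUP = 30°.

Therefore, the measure of angle ∠EUP = 30°.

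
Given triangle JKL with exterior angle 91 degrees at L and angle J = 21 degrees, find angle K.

The exterior angle theorem states that an exterior angle equals the sum of the two non-adjacent interior angles.
So 91 = 21 + angle K, which gives angle K = 91 - 21 = 70 degrees.

70 degrees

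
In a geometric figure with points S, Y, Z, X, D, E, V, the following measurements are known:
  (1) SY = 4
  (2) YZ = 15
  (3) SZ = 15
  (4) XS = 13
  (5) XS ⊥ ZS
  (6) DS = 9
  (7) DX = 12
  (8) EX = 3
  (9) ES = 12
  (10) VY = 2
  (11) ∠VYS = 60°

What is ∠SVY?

Step 1: By the law of cosines on triangle VYS: VS² = 2² + 4² − 2·2·4·cos(60°) = 12, so VS = 2·√3.
Step 2: By the inverse law of cosines on triangle SVY: cos(∠SVY) = ((2·√3)² + 2² − 4²) / (2·2·√3·2) = 0/13.86 = 0, so ∠SVY = 90°.

Therefore, the measure of angle ∠SVY = 90°.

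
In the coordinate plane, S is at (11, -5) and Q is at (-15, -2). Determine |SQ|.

The horizontal distance is |-15 - 11| = 26 and the vertical distance is |-2 - -5| = 3.
By the Pythagorean theorem, d = sqrt(26^2 + 3^2) = sqrt(685).

sqrt(685)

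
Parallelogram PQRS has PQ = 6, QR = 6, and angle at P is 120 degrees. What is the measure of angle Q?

Opposite sides of a parallelogram are parallel, so consecutive angles form co-interior angles on a transversal.
Co-interior angles sum to 180°, giving angle Q = 180 - 120 = 60 degrees.

60 degrees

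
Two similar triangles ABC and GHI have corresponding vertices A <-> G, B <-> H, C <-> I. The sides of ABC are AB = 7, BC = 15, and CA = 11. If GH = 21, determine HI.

Since the triangles are similar, the ratio of corresponding sides is constant.
Scale factor k = GH / AB = 21 / 7 = 3
HI = k * BC = 3 * 15 = 45

45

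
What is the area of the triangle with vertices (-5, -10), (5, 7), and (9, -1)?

The Shoelace formula computes the area from vertex coordinates by summing cross products.
For vertices (-5,-10), (5,7), (9,-1):
Signed sum = -5*7 - 5*-10 + 5*-1 - 9*7 + 9*-10 - -5*-1
= 15 + -68 + -95 = -148
Area = (1/2)|-148| = 74.

74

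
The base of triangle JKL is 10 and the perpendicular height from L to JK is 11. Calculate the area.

Area = (1/2)(10)(11) = 55

55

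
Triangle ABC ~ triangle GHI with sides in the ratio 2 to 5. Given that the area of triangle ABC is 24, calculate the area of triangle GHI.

For similar figures, the area ratio equals the square of the side ratio.
Side ratio (ABC to GHI) = 2:5, so area ratio = 2^2:5^2 = 4:25.
If the area of ABC is 24, then the area of GHI = 24 * (25/4) = 150.

150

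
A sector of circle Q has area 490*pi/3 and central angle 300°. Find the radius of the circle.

r² = 360 × 490*pi/3 / (π × 300) = 196, so r = 14.

14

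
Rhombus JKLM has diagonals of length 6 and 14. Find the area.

Area = (6 * 14) / 2 = 84 / 2 = 42

42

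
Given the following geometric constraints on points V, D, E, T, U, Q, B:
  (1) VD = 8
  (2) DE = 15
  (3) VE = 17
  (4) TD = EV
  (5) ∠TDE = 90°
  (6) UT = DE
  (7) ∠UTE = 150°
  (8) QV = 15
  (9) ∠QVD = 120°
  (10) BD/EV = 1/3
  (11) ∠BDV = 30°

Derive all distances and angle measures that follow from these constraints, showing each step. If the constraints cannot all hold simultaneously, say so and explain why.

The constraints are consistent.

From the given relations:
  TD = EV = 17
  UT = DE = 15
  BD = 1/3·EV = 1/3·17 ≈ 5.67

Step 1: From VD = 8, DB = 5.67, and ∠VDB = 30°, by the law of cosines:
  VB² = VD² + DB² - 2·VD·DB·cos(30°) = 64 + 32.11 - 78.52 = 17.59
  VB ≈ 4.19

Step 2: From DV = 8, VQ = 15, and ∠DVQ = 120°, by the law of cosines:
  DQ² = DV² + VQ² - 2·DV·VQ·cos(120°) = 64 + 225 + 120 = 409
  DQ ≈ 20.22

Step 3: From ED = 15, DT = 17, and ∠EDT = 90°, by the law of cosines:
  ET² = ED² + DT² - 2·ED·DT·cos(90°) = 225 + 289 - 0 = 514
  ET ≈ 22.67

Step 4: From VD = 8, VE = 17, DE = 15, by the inverse law of cosines:
  cos(∠DVE) = (VD² + VE² - DE²) / (2·VD·VE)
  ∠DVE = 61.93°

Step 5: From DE = 15, DV = 8, EV = 17, by the inverse law of cosines:
  cos(∠EDV) = (DE² + DV² - EV²) / (2·DE·DV)
  ∠EDV = 90°

Step 6: From ED = 15, EV = 17, DV = 8, by the inverse law of cosines:
  cos(∠DEV) = (ED² + EV² - DV²) / (2·ED·EV)
  ∠DEV = 28.07°

Step 7: From ET = 22.67, TU = 15, and ∠ETU = 150°, by the law of cosines:
  EU² = ET² + TU² - 2·ET·TU·cos(150°) = 514 + 225 + 589 = 1328
  EU ≈ 36.44

Step 8: From VB = 4.19, VD = 8, BD = 5.67, by the inverse law of cosines:
  cos(∠BVD) = (VB² + VD² - BD²) / (2·VB·VD)
  ∠BVD = 42.5°

Step 9: From DQ = 20.22, DV = 8, QV = 15, by the inverse law of cosines:
  cos(∠QDV) = (DQ² + DV² - QV²) / (2·DQ·DV)
  ∠QDV = 39.97°

Step 10: From ED = 15, ET = 22.67, DT = 17, by the inverse law of cosines:
  cos(∠DET) = (ED² + ET² - DT²) / (2·ED·ET)
  ∠DET = 48.58°

Step 11: From TD = 17, TE = 22.67, DE = 15, by the inverse law of cosines:
  cos(∠DTE) = (TD² + TE² - DE²) / (2·TD·TE)
  ∠DTE = 41.42°

Step 12: From QD = 20.22, QV = 15, DV = 8, by the inverse law of cosines:
  cos(∠DQV) = (QD² + QV² - DV²) / (2·QD·QV)
  ∠DQV = 20.03°

Step 13: From BD = 5.67, BV = 4.19, DV = 8, by the inverse law of cosines:
  cos(∠DBV) = (BD² + BV² - DV²) / (2·BD·BV)
  ∠DBV = 107.5°

Step 14: From ET = 22.67, EU = 36.44, TU = 15, by the inverse law of cosines:
  cos(∠TEU) = (ET² + EU² - TU²) / (2·ET·EU)
  ∠TEU = 11.88°

Step 15: From UE = 36.44, UT = 15, ET = 22.67, by the inverse law of cosines:
  cos(∠EUT) = (UE² + UT² - ET²) / (2·UE·UT)
  ∠EUT = 18.12°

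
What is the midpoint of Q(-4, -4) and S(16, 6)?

The midpoint is the average of the coordinates:
x: (-4 + 16)/2 = 6
y: (-4 + 6)/2 = 1
Midpoint = (6, 1)

(6, 1)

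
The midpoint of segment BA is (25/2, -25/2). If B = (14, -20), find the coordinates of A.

Using the midpoint formula: M = ((x1 + x2)/2, (y1 + y2)/2)
We know M = (25/2, -25/2) and B = (14, -20)
For x: 25/2 = (14 + x2)/2, so x2 = 2*25/2 - 14 = 11
For y: -25/2 = (-20 + y2)/2, so y2 = 2*-25/2 - -20 = -5
A = (11, -5)

(11, -5)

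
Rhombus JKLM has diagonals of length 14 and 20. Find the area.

The diagonals of a rhombus divide it into four right triangles.
Each triangle has legs 14/ 2 = 7 and 20/2 = 10, so each has area (1/2)*7*10 = 35.
Four such triangles give total area = (d1 * d2) / 2 = 140.

140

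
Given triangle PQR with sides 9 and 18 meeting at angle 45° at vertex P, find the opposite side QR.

By the law of cosines: QR^2 = PQ^2 + PR^2 - 2*PQ*PR*cos(P)
QR^2 = 9^2 + 18^2 - 2*9*18*cos(45°)
QR^2 = 81 + 324 - 324*(sqrt(2)/2)
QR^2 = 405 - 162*sqrt(2)
QR = 9*sqrt(5 - 2*sqrt(2))

9*sqrt(5 - 2*sqrt(2))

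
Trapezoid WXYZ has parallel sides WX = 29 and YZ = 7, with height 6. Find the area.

A trapezoid's area equals the midsegment times the height.
The midsegment is (29 + 7) / 2 = 18.
Area = 18 * 6 = 108.

108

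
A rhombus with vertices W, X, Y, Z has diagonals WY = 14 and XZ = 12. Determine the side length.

In a rhombus, the diagonals bisect each other perpendicularly, creating four congruent right triangles.
Each triangle has legs 7 (half of 14) and 6 (half of 12).
The hypotenuse of each right triangle is a side of the rhombus:
side = sqrt(7^2 + 6^2) = sqrt(85)

sqrt(85)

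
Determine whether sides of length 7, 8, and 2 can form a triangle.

Check all three triangle inequalities:
7 + 8 = 15 > 2 ✓
7 + 2 = 9 > 8 ✓
8 + 2 = 10 > 7 ✓
All conditions hold, so these sides form a valid triangle.

Yes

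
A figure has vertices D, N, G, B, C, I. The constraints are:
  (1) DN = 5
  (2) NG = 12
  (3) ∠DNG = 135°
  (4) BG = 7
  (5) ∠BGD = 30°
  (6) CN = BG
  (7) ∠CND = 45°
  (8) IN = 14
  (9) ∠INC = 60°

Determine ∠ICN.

From the given relations: CN = BG = 7.
Step 1: By the law of cosines on triangle CNI: CI² = 7² + 14² − 2·7·14·cos(60°) = 147, so CI = 7·√3.
Step 2: By the inverse law of cosines on triangle ICN: cos(∠ICN) = ((7·√3)² + 7² − 14²) / (2·7·√3·7) = 0/169.74 = 0, so ∠ICN = 90°.

Therefore, the measure of angle ∠ICN = 90°.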